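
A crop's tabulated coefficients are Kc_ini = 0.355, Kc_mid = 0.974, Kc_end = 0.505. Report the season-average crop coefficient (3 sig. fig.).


Approach: apply a simple seasonal average, Kc_avg = (Kc_ini + Kc_mid + Kc_end)/3.
Kc_avg = (0.355 + 0.974 + 0.505)/3 = 0.611
Therefore the season-average crop coefficient = 0.611.


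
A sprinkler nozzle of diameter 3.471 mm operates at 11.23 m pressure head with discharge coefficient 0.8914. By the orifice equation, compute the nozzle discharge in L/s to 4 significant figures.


Approach: apply the orifice equation, Q = Cd*A*sqrt(2*g*h), A = pi*(d/2)^2.
A = pi*(3.471e-3/2)^2 = 9.46235e-06 m^2
Q = 0.8914 * 9.46235e-06 * sqrt(2*9.81*11.23) * 1000 = 0.1252 L/s
Therefore the nozzle discharge = 0.1252 L/s.


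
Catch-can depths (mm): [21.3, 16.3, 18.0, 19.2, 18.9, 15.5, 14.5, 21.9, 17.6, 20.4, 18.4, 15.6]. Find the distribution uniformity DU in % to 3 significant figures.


Approach: apply the low-quarter distribution uniformity, DU = (mean of lowest quarter of readings / overall mean)*100.
sorted lowest 3 of 12: [14.5, 15.5, 15.6] -> mean = 15.200 mm
overall mean = 18.133 mm
DU = (15.200/18.133)*100 = 83.8 %
Therefore the distribution uniformity DU = 83.8 %.


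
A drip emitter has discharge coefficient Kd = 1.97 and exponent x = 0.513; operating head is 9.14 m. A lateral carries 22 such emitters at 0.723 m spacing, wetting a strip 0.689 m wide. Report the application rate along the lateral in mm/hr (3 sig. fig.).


Approach: apply the emitter equation with a lateral mass balance, q = Kd*h^x; Q = n*q; rate = Q/(n*spacing*width).
Step 1 — single emitter flow (q = Kd*h^x):
  q = 1.97 * 9.14^0.513 = 6.1296 L/hr
Step 2 — total lateral flow: Q = 22 * 6.1296 = 134.85 L/hr
Step 3 — wetted area: A = 22 * 0.723 * 0.689 = 10.959 m^2
Step 4 — application rate: Q/A = 134.85/10.959 = 12.3 mm/hr
Therefore the application rate along the lateral = 12.3 mm/hr.


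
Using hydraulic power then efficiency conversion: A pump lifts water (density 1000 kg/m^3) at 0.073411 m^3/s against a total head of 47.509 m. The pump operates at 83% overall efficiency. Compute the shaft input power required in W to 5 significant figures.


Approach: apply hydraulic power then efficiency conversion, P = rho*g*Q*H; P_in = P/eta.
Step 1 — hydraulic power (P = rho*g*Q*H):
  P = 1000 * 9.81 * 0.073411 * 47.509 = 34214.17 W
Step 2 — input power: P_in = P/eta = 34214.17 / 0.83 = 41222 W
Therefore the shaft input power required = 41222 W.


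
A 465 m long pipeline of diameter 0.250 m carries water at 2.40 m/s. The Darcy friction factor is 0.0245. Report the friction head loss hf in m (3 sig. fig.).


Approach: apply the Darcy-Weisbach equation, hf = f*(L/D)*(v^2/(2g)).
hf = 0.0245 * (465/0.250) * (2.40^2 / (2*9.81))
hf = 13.4 m
Therefore the friction head loss hf = 13.4 m.


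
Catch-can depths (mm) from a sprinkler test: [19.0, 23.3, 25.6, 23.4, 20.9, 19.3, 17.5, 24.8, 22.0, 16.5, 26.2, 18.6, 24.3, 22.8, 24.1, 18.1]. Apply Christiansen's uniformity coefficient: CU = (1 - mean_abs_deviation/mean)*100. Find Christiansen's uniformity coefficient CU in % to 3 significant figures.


mean = 21.650 mm
mean |d_i - mean| = 2.7063 mm
CU = (1 - 2.7063/21.650)*100 = 87.5 %
Therefore Christiansen's uniformity coefficient CU = 87.5 %.


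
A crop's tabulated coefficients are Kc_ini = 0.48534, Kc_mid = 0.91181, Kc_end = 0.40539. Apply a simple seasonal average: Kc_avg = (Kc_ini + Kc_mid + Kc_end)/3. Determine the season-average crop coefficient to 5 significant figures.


Kc_avg = (0.48534 + 0.91181 + 0.40539)/3 = 0.60085
Therefore the season-average crop coefficient = 0.60085.


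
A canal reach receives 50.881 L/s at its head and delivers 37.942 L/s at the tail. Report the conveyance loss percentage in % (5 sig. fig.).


Approach: apply the conveyance loss ratio, loss% = ((Q_head - Q_tail)/Q_head)*100.
loss = ((50.881 - 37.942)/50.881)*100 = 25.430 %
Therefore the conveyance loss percentage = 25.430 %.


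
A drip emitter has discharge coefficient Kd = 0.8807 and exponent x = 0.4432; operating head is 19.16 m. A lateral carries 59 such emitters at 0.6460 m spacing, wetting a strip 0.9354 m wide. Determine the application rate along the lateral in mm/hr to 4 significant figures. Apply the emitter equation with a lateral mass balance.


Approach: apply the emitter equation with a lateral mass balance, q = Kd*h^x; Q = n*q; rate = Q/(n*spacing*width).
Step 1 — single emitter flow (q = Kd*h^x):
  q = 0.8807 * 19.16^0.4432 = 3.25976 L/hr
Step 2 — total lateral flow: Q = 59 * 3.25976 = 192.326 L/hr
Step 3 — wetted area: A = 59 * 0.6460 * 0.9354 = 35.6518 m^2
Step 4 — application rate: Q/A = 192.326/35.6518 = 5.395 mm/hr
Therefore the application rate along the lateral = 5.395 mm/hr.


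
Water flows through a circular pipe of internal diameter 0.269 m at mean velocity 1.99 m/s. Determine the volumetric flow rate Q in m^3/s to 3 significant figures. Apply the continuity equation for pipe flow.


Approach: apply the continuity equation for pipe flow, Q = A * v with A = pi*(D/2)^2.
A = pi*(0.269/2)^2 = 0.056832 m^2
Q = 0.056832 * 1.99 = 0.113 m^3/s
Therefore the volumetric flow rate Q = 0.113 m^3/s.


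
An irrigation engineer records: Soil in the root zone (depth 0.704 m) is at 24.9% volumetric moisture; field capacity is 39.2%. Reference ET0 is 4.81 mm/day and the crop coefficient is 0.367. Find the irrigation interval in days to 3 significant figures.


Approach: apply soil-water budget scheduling, SMD = (FC-theta)/100*depth*1000; ETc = ET0*Kc; interval = SMD/ETc.
Step 1 — soil moisture deficit:
  SMD = (39.2 - 24.9)/100 * 0.704 * 1000 = 100.67 mm
Step 2 — daily crop ET (ETc = ET0*Kc):
  ETc = 4.81 * 0.367 = 1.7653 mm/day
Step 3 — irrigation interval (SMD/ETc):
  interval = 100.67 / 1.7653 = 57.0 days
Therefore the irrigation interval = 57.0 days.


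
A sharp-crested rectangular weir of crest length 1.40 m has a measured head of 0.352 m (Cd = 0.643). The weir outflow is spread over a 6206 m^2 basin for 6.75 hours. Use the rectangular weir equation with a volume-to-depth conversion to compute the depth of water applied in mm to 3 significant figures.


Approach: apply the rectangular weir equation with a volume-to-depth conversion, Q = (2/3)*Cd*L*sqrt(2g)*H^1.5; d = Q*t/A * 1000.
Step 1 — weir discharge:
  Q = (2/3)*0.643*1.40*sqrt(2*9.81)*0.352^1.5 = 0.55515 m^3/s
Step 2 — volume: V = 0.55515 * 6.75*3600 = 13490 m^3
Step 3 — depth: d = V/A * 1000 = 13490/6206 * 1000 = 2170 mm
Therefore the depth of water applied = 2170 mm.


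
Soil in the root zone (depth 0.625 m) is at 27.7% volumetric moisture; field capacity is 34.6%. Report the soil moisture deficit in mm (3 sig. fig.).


Approach: apply the soil moisture deficit relation, SMD = (FC - theta)/100 * depth * 1000.
SMD = (34.6 - 27.7)/100 * 0.625 * 1000 = 43.1 mm
Therefore the soil moisture deficit = 43.1 mm.


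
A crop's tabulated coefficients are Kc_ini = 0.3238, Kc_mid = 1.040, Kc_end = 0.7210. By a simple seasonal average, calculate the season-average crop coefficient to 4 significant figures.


Approach: apply a simple seasonal average, Kc_avg = (Kc_ini + Kc_mid + Kc_end)/3.
Kc_avg = (0.3238 + 1.040 + 0.7210)/3 = 0.6949
Therefore the season-average crop coefficient = 0.6949.


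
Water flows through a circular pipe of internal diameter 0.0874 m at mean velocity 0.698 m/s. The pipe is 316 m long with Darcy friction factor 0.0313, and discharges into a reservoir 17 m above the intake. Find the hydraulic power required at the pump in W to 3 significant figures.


Approach: apply continuity + Darcy-Weisbach + hydraulic power, Q = A*v; hf = f*(L/D)*(v^2/(2g)); H = static + hf; P = rho*g*Q*H.
Step 1 — flow rate (continuity, Q = A*v):
  A = pi*(0.0874/2)^2 = 0.0059995 m^2
  Q = 0.0059995 * 0.698 = 0.0041876 m^3/s
Step 2 — friction head loss (Darcy-Weisbach):
  hf = 0.0313 * (316/0.0874) * (0.698^2 / (2*9.81))
  hf = 2.8102 m
Step 3 — total head: H = 17 + 2.8102 = 19.810 m
Step 4 — hydraulic power (P = rho*g*Q*H):
  P = 1000 * 9.81 * 0.0041876 * 19.810 = 814 W
Therefore the hydraulic power required at the pump = 814 W.


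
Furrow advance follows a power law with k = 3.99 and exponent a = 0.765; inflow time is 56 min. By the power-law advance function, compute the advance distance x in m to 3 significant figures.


Approach: apply the power-law advance function, x = k*t^a.
x = 3.99 * 56^0.765 = 86.8 m
Therefore the advance distance x = 86.8 m.


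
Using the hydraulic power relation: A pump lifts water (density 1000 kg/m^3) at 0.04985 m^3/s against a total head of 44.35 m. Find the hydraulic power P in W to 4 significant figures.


Approach: apply the hydraulic power relation, P = rho*g*Q*H.
P = 1000 * 9.81 * 0.04985 * 44.35 = 21690 W
Therefore the hydraulic power P = 21690 W.


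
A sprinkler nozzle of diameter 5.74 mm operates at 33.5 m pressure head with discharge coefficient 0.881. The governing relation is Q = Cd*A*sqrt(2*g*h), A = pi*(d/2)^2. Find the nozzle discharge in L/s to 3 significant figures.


A = pi*(5.74e-3/2)^2 = 2.5877e-05 m^2
Q = 0.881 * 2.5877e-05 * sqrt(2*9.81*33.5) * 1000 = 0.584 L/s
Therefore the nozzle discharge = 0.584 L/s.


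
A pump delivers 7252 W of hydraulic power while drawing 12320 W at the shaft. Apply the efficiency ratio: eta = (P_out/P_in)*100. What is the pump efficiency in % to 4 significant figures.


eta = (7252 / 12320) * 100 = 58.86 %
Therefore the pump efficiency = 58.86 %.


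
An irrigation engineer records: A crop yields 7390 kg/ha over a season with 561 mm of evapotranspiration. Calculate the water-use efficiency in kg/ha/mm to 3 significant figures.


Approach: apply the water-use efficiency ratio, WUE = yield/ET.
WUE = 7390 / 561 = 13.2 kg/ha/mm
Therefore the water-use efficiency = 13.2 kg/ha/mm.


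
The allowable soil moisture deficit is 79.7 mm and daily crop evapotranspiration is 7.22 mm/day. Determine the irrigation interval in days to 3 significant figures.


Approach: apply the irrigation interval relation, interval = SMD / ETc.
interval = 79.7 / 7.22 = 11.0 days
Therefore the irrigation interval = 11.0 days.


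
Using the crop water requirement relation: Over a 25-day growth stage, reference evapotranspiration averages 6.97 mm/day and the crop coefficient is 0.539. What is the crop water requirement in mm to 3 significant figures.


Approach: apply the crop water requirement relation, CWR = ET0 * Kc * days.
CWR = 6.97 * 0.539 * 25 = 93.9 mm
Therefore the crop water requirement = 93.9 mm.


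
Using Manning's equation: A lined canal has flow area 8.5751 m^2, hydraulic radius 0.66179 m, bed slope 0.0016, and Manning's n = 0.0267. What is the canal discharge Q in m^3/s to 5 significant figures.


Approach: apply Manning's equation, Q = (1/n)*A*R^(2/3)*S^(1/2).
Q = (1/0.0267) * 8.5751 * 0.66179^(2/3) * 0.0016^(1/2) = 9.7559 m^3/s
Therefore the canal discharge Q = 9.7559 m^3/s.


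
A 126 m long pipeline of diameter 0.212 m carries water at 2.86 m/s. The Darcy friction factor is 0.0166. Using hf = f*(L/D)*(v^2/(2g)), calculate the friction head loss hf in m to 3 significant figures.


hf = 0.0166 * (126/0.212) * (2.86^2 / (2*9.81))
hf = 4.11 m
Therefore the friction head loss hf = 4.11 m.


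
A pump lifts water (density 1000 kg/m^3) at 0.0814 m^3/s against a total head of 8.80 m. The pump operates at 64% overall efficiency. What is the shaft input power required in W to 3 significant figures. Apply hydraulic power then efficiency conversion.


Approach: apply hydraulic power then efficiency conversion, P = rho*g*Q*H; P_in = P/eta.
Step 1 — hydraulic power (P = rho*g*Q*H):
  P = 1000 * 9.81 * 0.0814 * 8.80 = 7027.1 W
Step 2 — input power: P_in = P/eta = 7027.1 / 0.64 = 11000 W
Therefore the shaft input power required = 11000 W.


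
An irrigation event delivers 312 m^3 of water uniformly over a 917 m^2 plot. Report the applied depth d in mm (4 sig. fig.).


Approach: apply depth from volume over area, d = (V/A)*1000.
d = (312 / 917) * 1000 = 340.2 mm
Therefore the applied depth d = 340.2 mm.


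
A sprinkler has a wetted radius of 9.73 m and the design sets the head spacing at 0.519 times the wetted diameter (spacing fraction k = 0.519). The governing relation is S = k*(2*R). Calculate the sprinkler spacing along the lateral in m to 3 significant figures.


S = 0.519 * (2 * 9.73) = 10.1 m
Therefore the sprinkler spacing along the lateral = 10.1 m.


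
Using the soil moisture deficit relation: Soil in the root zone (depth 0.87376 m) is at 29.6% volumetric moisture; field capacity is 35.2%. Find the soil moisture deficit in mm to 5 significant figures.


Approach: apply the soil moisture deficit relation, SMD = (FC - theta)/100 * depth * 1000.
SMD = (35.2 - 29.6)/100 * 0.87376 * 1000 = 48.931 mm
Therefore the soil moisture deficit = 48.931 mm.


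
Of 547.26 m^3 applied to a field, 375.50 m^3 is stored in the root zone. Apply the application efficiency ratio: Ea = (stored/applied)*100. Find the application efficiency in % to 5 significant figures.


Ea = (375.50/547.26)*100 = 68.615 %
Therefore the application efficiency = 68.615 %.


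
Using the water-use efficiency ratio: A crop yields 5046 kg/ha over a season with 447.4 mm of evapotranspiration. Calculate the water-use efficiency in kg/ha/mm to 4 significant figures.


Approach: apply the water-use efficiency ratio, WUE = yield/ET.
WUE = 5046 / 447.4 = 11.28 kg/ha/mm
Therefore the water-use efficiency = 11.28 kg/ha/mm.


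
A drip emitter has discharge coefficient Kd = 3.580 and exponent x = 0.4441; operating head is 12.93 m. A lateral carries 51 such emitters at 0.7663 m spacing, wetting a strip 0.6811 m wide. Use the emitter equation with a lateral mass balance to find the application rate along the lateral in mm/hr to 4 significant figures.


Approach: apply the emitter equation with a lateral mass balance, q = Kd*h^x; Q = n*q; rate = Q/(n*spacing*width).
Step 1 — single emitter flow (q = Kd*h^x):
  q = 3.580 * 12.93^0.4441 = 11.1569 L/hr
Step 2 — total lateral flow: Q = 51 * 11.1569 = 569.002 L/hr
Step 3 — wetted area: A = 51 * 0.7663 * 0.6811 = 26.6183 m^2
Step 4 — application rate: Q/A = 569.002/26.6183 = 21.38 mm/hr
Therefore the application rate along the lateral = 21.38 mm/hr.


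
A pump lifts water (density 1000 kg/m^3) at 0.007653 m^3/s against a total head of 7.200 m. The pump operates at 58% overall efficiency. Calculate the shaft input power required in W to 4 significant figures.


Approach: apply hydraulic power then efficiency conversion, P = rho*g*Q*H; P_in = P/eta.
Step 1 — hydraulic power (P = rho*g*Q*H):
  P = 1000 * 9.81 * 0.007653 * 7.200 = 540.547 W
Step 2 — input power: P_in = P/eta = 540.547 / 0.58 = 932.0 W
Therefore the shaft input power required = 932.0 W.


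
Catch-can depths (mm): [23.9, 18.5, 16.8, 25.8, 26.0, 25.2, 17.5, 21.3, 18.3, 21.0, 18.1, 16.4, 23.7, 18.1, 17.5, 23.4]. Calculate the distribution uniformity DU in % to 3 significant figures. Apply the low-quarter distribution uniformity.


Approach: apply the low-quarter distribution uniformity, DU = (mean of lowest quarter of readings / overall mean)*100.
sorted lowest 4 of 16: [16.4, 16.8, 17.5, 17.5] -> mean = 17.050 mm
overall mean = 20.719 mm
DU = (17.050/20.719)*100 = 82.3 %
Therefore the distribution uniformity DU = 82.3 %.


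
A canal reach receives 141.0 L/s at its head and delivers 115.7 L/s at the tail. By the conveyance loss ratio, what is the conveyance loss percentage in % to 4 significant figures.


Approach: apply the conveyance loss ratio, loss% = ((Q_head - Q_tail)/Q_head)*100.
loss = ((141.0 - 115.7)/141.0)*100 = 17.94 %
Therefore the conveyance loss percentage = 17.94 %.


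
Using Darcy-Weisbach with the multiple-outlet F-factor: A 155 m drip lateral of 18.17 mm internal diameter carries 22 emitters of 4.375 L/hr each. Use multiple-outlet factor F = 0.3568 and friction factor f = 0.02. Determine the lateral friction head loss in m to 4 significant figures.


Approach: apply Darcy-Weisbach with the multiple-outlet F-factor, Q = n*q/(3600*1000) m^3/s; v = Q/A; hf = F*f*(L/D)*(v^2/(2g)).
Q = 22*4.375/(3600*1000) = 2.67361e-05 m^3/s
A = pi*(18.17e-3/2)^2 = 2.59298e-04 m^2, so v = Q/A = 0.103109 m/s
hf = 0.3568*0.02*(155/0.01817)*(0.103109^2/(2*9.81)) = 0.03299 m
Therefore the lateral friction head loss = 0.03299 m.


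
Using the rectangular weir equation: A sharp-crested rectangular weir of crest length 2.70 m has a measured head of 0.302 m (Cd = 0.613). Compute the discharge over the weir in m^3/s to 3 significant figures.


Approach: apply the rectangular weir equation, Q = (2/3)*Cd*L*sqrt(2g)*H^1.5.
Q = (2/3)*0.613*2.70*sqrt(2*9.81)*0.302^1.5 = 0.811 m^3/s
Therefore the discharge over the weir = 0.811 m^3/s.


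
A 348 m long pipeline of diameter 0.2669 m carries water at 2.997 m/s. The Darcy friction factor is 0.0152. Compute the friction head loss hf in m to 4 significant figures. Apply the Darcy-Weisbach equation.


Approach: apply the Darcy-Weisbach equation, hf = f*(L/D)*(v^2/(2g)).
hf = 0.0152 * (348/0.2669) * (2.997^2 / (2*9.81))
hf = 9.073 m
Therefore the friction head loss hf = 9.073 m.


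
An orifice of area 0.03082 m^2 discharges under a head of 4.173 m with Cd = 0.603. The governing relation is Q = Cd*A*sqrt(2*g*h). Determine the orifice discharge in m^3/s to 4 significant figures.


Q = 0.603 * 0.03082 * sqrt(2*9.81*4.173) = 0.1682 m^3/s
Therefore the orifice discharge = 0.1682 m^3/s.


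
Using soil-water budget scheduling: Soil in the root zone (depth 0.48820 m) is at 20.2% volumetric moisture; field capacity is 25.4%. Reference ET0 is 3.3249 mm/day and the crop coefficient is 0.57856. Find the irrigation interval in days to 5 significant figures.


Approach: apply soil-water budget scheduling, SMD = (FC-theta)/100*depth*1000; ETc = ET0*Kc; interval = SMD/ETc.
Step 1 — soil moisture deficit:
  SMD = (25.4 - 20.2)/100 * 0.48820 * 1000 = 25.38640 mm
Step 2 — daily crop ET (ETc = ET0*Kc):
  ETc = 3.3249 * 0.57856 = 1.923654 mm/day
Step 3 — irrigation interval (SMD/ETc):
  interval = 25.38640 / 1.923654 = 13.197 days
Therefore the irrigation interval = 13.197 days.


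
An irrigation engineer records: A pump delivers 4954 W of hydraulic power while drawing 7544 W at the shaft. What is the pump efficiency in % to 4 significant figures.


Approach: apply the efficiency ratio, eta = (P_out/P_in)*100.
eta = (4954 / 7544) * 100 = 65.67 %
Therefore the pump efficiency = 65.67 %.


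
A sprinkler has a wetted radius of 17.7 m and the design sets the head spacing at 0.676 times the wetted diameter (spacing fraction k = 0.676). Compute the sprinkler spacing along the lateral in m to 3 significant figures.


Approach: apply the sprinkler spacing rule (spacing as a fraction of wetted diameter), S = k*(2*R).
S = 0.676 * (2 * 17.7) = 23.9 m
Therefore the sprinkler spacing along the lateral = 23.9 m.


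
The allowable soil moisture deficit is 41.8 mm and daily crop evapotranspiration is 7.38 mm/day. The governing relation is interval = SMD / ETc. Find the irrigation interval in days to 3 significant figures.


interval = 41.8 / 7.38 = 5.66 days
Therefore the irrigation interval = 5.66 days.


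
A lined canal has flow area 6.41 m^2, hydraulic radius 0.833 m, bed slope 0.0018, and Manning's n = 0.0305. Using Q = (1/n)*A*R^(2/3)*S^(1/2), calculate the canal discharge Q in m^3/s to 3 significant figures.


Q = (1/0.0305) * 6.41 * 0.833^(2/3) * 0.0018^(1/2) = 7.89 m^3/s
Therefore the canal discharge Q = 7.89 m^3/s.


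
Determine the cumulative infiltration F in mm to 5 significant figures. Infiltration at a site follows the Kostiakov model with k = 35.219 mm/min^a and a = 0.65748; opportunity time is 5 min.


Approach: apply the Kostiakov infiltration equation, F = k*t^a.
F = 35.219 * 5^0.65748 = 101.47 mm
Therefore the cumulative infiltration F = 101.47 mm.


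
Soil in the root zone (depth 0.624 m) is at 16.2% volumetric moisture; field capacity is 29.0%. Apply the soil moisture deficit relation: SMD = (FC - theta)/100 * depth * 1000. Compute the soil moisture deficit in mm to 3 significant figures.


SMD = (29.0 - 16.2)/100 * 0.624 * 1000 = 79.9 mm
Therefore the soil moisture deficit = 79.9 mm.


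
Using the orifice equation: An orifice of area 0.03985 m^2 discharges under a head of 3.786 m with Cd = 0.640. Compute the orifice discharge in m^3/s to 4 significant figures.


Approach: apply the orifice equation, Q = Cd*A*sqrt(2*g*h).
Q = 0.640 * 0.03985 * sqrt(2*9.81*3.786) = 0.2198 m^3/s
Therefore the orifice discharge = 0.2198 m^3/s.


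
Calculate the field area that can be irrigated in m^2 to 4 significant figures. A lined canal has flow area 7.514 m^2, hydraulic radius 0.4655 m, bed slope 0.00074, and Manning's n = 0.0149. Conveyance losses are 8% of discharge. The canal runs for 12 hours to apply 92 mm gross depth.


Approach: apply Manning's equation with a conveyance and depth budget, Q = (1/n)*A*R^(2/3)*S^(1/2); Q_field = Q*(1-loss); Area = Q_field*t/(d/1000).
Step 1 — canal discharge (Manning's equation):
  Q = (1/0.0149) * 7.514 * 0.4655^(2/3) * 0.00074^(1/2) = 8.23975 m^3/s
Step 2 — delivered flow: Q_field = 8.23975*(1 - 8/100) = 7.58057 m^3/s
Step 3 — volume delivered: V = 7.58057 * 12*3600 = 327481 m^3
Step 4 — area served: A = V / (depth/1000) = 327481 / 0.092 = 3560000 m^2
Therefore the field area that can be irrigated = 3560000 m^2.


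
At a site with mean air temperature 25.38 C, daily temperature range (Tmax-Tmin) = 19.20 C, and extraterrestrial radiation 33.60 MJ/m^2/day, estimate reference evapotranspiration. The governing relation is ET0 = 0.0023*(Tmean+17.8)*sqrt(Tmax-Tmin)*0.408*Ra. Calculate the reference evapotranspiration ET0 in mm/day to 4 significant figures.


ET0 = 0.0023*(25.38+17.8)*sqrt(19.20)*0.408*33.60 = 5.966 mm/day
Therefore the reference evapotranspiration ET0 = 5.966 mm/day.


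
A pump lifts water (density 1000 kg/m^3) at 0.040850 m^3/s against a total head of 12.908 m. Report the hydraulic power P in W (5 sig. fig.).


Approach: apply the hydraulic power relation, P = rho*g*Q*H.
P = 1000 * 9.81 * 0.040850 * 12.908 = 5172.7 W
Therefore the hydraulic power P = 5172.7 W.


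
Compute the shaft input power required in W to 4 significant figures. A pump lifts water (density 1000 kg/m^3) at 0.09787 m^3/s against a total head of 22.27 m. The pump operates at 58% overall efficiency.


Approach: apply hydraulic power then efficiency conversion, P = rho*g*Q*H; P_in = P/eta.
Step 1 — hydraulic power (P = rho*g*Q*H):
  P = 1000 * 9.81 * 0.09787 * 22.27 = 21381.5 W
Step 2 — input power: P_in = P/eta = 21381.5 / 0.58 = 36860 W
Therefore the shaft input power required = 36860 W.


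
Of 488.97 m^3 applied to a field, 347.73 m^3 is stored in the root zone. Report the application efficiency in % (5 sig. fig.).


Approach: apply the application efficiency ratio, Ea = (stored/applied)*100.
Ea = (347.73/488.97)*100 = 71.115 %
Therefore the application efficiency = 71.115 %.


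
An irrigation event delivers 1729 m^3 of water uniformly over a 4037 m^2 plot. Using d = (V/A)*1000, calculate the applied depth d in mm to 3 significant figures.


d = (1729 / 4037) * 1000 = 428 mm
Therefore the applied depth d = 428 mm.


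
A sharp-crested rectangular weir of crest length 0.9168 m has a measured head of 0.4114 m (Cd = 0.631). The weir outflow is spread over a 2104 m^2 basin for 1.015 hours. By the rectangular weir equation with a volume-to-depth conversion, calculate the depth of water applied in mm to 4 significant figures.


Approach: apply the rectangular weir equation with a volume-to-depth conversion, Q = (2/3)*Cd*L*sqrt(2g)*H^1.5; d = Q*t/A * 1000.
Step 1 — weir discharge:
  Q = (2/3)*0.631*0.9168*sqrt(2*9.81)*0.4114^1.5 = 0.450774 m^3/s
Step 2 — volume: V = 0.450774 * 1.015*3600 = 1647.13 m^3
Step 3 — depth: d = V/A * 1000 = 1647.13/2104 * 1000 = 782.9 mm
Therefore the depth of water applied = 782.9 mm.


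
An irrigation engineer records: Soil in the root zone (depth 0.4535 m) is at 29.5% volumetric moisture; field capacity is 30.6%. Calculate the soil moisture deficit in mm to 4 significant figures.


Approach: apply the soil moisture deficit relation, SMD = (FC - theta)/100 * depth * 1000.
SMD = (30.6 - 29.5)/100 * 0.4535 * 1000 = 4.989 mm
Therefore the soil moisture deficit = 4.989 mm.


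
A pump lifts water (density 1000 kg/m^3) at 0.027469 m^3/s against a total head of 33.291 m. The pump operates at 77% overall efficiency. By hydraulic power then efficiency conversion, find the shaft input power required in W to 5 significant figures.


Approach: apply hydraulic power then efficiency conversion, P = rho*g*Q*H; P_in = P/eta.
Step 1 — hydraulic power (P = rho*g*Q*H):
  P = 1000 * 9.81 * 0.027469 * 33.291 = 8970.955 W
Step 2 — input power: P_in = P/eta = 8970.955 / 0.77 = 11651 W
Therefore the shaft input power required = 11651 W.


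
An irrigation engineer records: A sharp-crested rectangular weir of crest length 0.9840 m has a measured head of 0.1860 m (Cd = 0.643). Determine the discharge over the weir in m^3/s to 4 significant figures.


Approach: apply the rectangular weir equation, Q = (2/3)*Cd*L*sqrt(2g)*H^1.5.
Q = (2/3)*0.643*0.9840*sqrt(2*9.81)*0.1860^1.5 = 0.1499 m^3/s
Therefore the discharge over the weir = 0.1499 m^3/s.


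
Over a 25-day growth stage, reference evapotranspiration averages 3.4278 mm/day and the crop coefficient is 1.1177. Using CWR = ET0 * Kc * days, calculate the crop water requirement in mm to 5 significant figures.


CWR = 3.4278 * 1.1177 * 25 = 95.781 mm
Therefore the crop water requirement = 95.781 mm.


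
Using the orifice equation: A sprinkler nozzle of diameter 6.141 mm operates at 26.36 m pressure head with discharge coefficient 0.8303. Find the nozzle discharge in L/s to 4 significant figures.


Approach: apply the orifice equation, Q = Cd*A*sqrt(2*g*h), A = pi*(d/2)^2.
A = pi*(6.141e-3/2)^2 = 2.96188e-05 m^2
Q = 0.8303 * 2.96188e-05 * sqrt(2*9.81*26.36) * 1000 = 0.5593 L/s
Therefore the nozzle discharge = 0.5593 L/s.


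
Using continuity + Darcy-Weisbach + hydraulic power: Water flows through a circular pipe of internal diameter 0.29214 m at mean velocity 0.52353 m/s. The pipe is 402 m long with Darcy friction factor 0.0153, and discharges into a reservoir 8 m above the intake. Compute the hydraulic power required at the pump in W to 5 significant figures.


Approach: apply continuity + Darcy-Weisbach + hydraulic power, Q = A*v; hf = f*(L/D)*(v^2/(2g)); H = static + hf; P = rho*g*Q*H.
Step 1 — flow rate (continuity, Q = A*v):
  A = pi*(0.29214/2)^2 = 0.06703042 m^2
  Q = 0.06703042 * 0.52353 = 0.03509244 m^3/s
Step 2 — friction head loss (Darcy-Weisbach):
  hf = 0.0153 * (402/0.29214) * (0.52353^2 / (2*9.81))
  hf = 0.2941105 m
Step 3 — total head: H = 8 + 0.2941105 = 8.294111 m
Step 4 — hydraulic power (P = rho*g*Q*H):
  P = 1000 * 9.81 * 0.03509244 * 8.294111 = 2855.3 W
Therefore the hydraulic power required at the pump = 2855.3 W.


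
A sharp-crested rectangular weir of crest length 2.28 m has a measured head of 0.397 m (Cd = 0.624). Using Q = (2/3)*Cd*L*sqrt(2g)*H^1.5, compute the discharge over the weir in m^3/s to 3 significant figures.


Q = (2/3)*0.624*2.28*sqrt(2*9.81)*0.397^1.5 = 1.05 m^3/s
Therefore the discharge over the weir = 1.05 m^3/s.


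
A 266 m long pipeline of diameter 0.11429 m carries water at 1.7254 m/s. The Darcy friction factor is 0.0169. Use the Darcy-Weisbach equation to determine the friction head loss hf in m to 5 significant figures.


Approach: apply the Darcy-Weisbach equation, hf = f*(L/D)*(v^2/(2g)).
hf = 0.0169 * (266/0.11429) * (1.7254^2 / (2*9.81))
hf = 5.9682 m
Therefore the friction head loss hf = 5.9682 m.


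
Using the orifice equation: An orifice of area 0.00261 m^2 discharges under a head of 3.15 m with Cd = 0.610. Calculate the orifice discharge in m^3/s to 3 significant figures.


Approach: apply the orifice equation, Q = Cd*A*sqrt(2*g*h).
Q = 0.610 * 0.00261 * sqrt(2*9.81*3.15) = 0.0125 m^3/s
Therefore the orifice discharge = 0.0125 m^3/s.


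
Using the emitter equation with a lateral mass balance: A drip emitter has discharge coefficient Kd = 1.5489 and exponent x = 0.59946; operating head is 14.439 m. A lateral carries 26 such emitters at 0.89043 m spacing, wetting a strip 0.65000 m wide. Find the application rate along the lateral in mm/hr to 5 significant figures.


Approach: apply the emitter equation with a lateral mass balance, q = Kd*h^x; Q = n*q; rate = Q/(n*spacing*width).
Step 1 — single emitter flow (q = Kd*h^x):
  q = 1.5489 * 14.439^0.59946 = 7.675727 L/hr
Step 2 — total lateral flow: Q = 26 * 7.675727 = 199.5689 L/hr
Step 3 — wetted area: A = 26 * 0.89043 * 0.65000 = 15.04827 m^2
Step 4 — application rate: Q/A = 199.5689/15.04827 = 13.262 mm/hr
Therefore the application rate along the lateral = 13.262 mm/hr.


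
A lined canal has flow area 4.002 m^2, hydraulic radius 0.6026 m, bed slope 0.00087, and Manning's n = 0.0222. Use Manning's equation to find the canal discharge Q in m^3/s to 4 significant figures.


Approach: apply Manning's equation, Q = (1/n)*A*R^(2/3)*S^(1/2).
Q = (1/0.0222) * 4.002 * 0.6026^(2/3) * 0.00087^(1/2) = 3.793 m^3/s
Therefore the canal discharge Q = 3.793 m^3/s.


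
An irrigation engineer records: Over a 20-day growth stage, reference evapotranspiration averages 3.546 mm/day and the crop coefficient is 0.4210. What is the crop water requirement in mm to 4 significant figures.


Approach: apply the crop water requirement relation, CWR = ET0 * Kc * days.
CWR = 3.546 * 0.4210 * 20 = 29.86 mm
Therefore the crop water requirement = 29.86 mm.


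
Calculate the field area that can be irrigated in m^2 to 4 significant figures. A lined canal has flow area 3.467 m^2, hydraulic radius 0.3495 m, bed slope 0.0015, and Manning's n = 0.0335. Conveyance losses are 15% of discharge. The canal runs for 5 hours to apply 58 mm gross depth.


Approach: apply Manning's equation with a conveyance and depth budget, Q = (1/n)*A*R^(2/3)*S^(1/2); Q_field = Q*(1-loss); Area = Q_field*t/(d/1000).
Step 1 — canal discharge (Manning's equation):
  Q = (1/0.0335) * 3.467 * 0.3495^(2/3) * 0.0015^(1/2) = 1.98878 m^3/s
Step 2 — delivered flow: Q_field = 1.98878*(1 - 15/100) = 1.69046 m^3/s
Step 3 — volume delivered: V = 1.69046 * 5*3600 = 30428.3 m^3
Step 4 — area served: A = V / (depth/1000) = 30428.3 / 0.058 = 524600 m^2
Therefore the field area that can be irrigated = 524600 m^2.


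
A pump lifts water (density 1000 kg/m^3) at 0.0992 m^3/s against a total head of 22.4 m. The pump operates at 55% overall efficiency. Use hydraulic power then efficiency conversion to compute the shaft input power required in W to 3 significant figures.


Approach: apply hydraulic power then efficiency conversion, P = rho*g*Q*H; P_in = P/eta.
Step 1 — hydraulic power (P = rho*g*Q*H):
  P = 1000 * 9.81 * 0.0992 * 22.4 = 21799 W
Step 2 — input power: P_in = P/eta = 21799 / 0.55 = 39600 W
Therefore the shaft input power required = 39600 W.


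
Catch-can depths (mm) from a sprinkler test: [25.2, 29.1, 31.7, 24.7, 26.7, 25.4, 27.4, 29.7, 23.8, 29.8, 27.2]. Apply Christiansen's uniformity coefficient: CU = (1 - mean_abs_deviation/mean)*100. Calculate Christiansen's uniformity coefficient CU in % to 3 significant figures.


mean = 27.336 mm
mean |d_i - mean| = 2.0033 mm
CU = (1 - 2.0033/27.336)*100 = 92.7 %
Therefore Christiansen's uniformity coefficient CU = 92.7 %.


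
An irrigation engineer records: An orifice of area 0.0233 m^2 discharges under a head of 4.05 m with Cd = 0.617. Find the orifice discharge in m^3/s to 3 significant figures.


Approach: apply the orifice equation, Q = Cd*A*sqrt(2*g*h).
Q = 0.617 * 0.0233 * sqrt(2*9.81*4.05) = 0.128 m^3/s
Therefore the orifice discharge = 0.128 m^3/s.


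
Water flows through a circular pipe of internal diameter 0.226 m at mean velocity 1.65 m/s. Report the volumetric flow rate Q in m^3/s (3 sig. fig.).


Approach: apply the continuity equation for pipe flow, Q = A * v with A = pi*(D/2)^2.
A = pi*(0.226/2)^2 = 0.040115 m^2
Q = 0.040115 * 1.65 = 0.0662 m^3/s
Therefore the volumetric flow rate Q = 0.0662 m^3/s.


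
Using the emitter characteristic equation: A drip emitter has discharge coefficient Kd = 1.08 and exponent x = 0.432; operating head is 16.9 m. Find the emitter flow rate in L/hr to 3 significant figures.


Approach: apply the emitter characteristic equation, q = Kd * h^x.
q = 1.08 * 16.9^0.432 = 3.66 L/hr
Therefore the emitter flow rate = 3.66 L/hr.


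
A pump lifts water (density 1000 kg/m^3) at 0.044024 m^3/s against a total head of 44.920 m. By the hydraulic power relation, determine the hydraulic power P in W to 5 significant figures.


Approach: apply the hydraulic power relation, P = rho*g*Q*H.
P = 1000 * 9.81 * 0.044024 * 44.920 = 19400 W
Therefore the hydraulic power P = 19400 W.


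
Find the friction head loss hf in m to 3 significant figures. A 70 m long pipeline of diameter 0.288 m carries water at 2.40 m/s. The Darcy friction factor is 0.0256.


Approach: apply the Darcy-Weisbach equation, hf = f*(L/D)*(v^2/(2g)).
hf = 0.0256 * (70/0.288) * (2.40^2 / (2*9.81))
hf = 1.83 m
Therefore the friction head loss hf = 1.83 m.


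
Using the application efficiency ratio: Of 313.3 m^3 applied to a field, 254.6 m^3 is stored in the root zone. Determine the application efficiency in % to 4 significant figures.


Approach: apply the application efficiency ratio, Ea = (stored/applied)*100.
Ea = (254.6/313.3)*100 = 81.26 %
Therefore the application efficiency = 81.26 %.


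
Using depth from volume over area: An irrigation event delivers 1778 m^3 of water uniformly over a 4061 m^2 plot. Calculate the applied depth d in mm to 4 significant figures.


Approach: apply depth from volume over area, d = (V/A)*1000.
d = (1778 / 4061) * 1000 = 437.8 mm
Therefore the applied depth d = 437.8 mm.


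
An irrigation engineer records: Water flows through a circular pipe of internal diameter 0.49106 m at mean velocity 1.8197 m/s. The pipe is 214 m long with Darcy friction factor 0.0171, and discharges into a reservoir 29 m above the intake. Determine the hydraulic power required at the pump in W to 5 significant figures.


Approach: apply continuity + Darcy-Weisbach + hydraulic power, Q = A*v; hf = f*(L/D)*(v^2/(2g)); H = static + hf; P = rho*g*Q*H.
Step 1 — flow rate (continuity, Q = A*v):
  A = pi*(0.49106/2)^2 = 0.1893909 m^2
  Q = 0.1893909 * 1.8197 = 0.3446345 m^3/s
Step 2 — friction head loss (Darcy-Weisbach):
  hf = 0.0171 * (214/0.49106) * (1.8197^2 / (2*9.81))
  hf = 1.257697 m
Step 3 — total head: H = 29 + 1.257697 = 30.25770 m
Step 4 — hydraulic power (P = rho*g*Q*H):
  P = 1000 * 9.81 * 0.3446345 * 30.25770 = 102300 W
Therefore the hydraulic power required at the pump = 102300 W.


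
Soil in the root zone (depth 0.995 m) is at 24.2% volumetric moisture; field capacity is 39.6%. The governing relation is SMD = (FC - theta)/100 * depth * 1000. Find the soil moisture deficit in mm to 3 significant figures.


SMD = (39.6 - 24.2)/100 * 0.995 * 1000 = 153 mm
Therefore the soil moisture deficit = 153 mm.


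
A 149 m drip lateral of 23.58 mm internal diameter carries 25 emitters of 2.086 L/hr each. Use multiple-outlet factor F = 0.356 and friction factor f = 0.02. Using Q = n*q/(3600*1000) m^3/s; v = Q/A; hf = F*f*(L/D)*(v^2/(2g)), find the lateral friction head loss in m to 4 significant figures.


Q = 25*2.086/(3600*1000) = 1.44861e-05 m^3/s
A = pi*(23.58e-3/2)^2 = 4.36694e-04 m^2, so v = Q/A = 0.0331722 m/s
hf = 0.356*0.02*(149/0.02358)*(0.0331722^2/(2*9.81)) = 0.002523 m
Therefore the lateral friction head loss = 0.002523 m.


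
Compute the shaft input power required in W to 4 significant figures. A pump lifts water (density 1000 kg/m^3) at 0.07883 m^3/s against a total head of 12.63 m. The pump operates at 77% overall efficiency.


Approach: apply hydraulic power then efficiency conversion, P = rho*g*Q*H; P_in = P/eta.
Step 1 — hydraulic power (P = rho*g*Q*H):
  P = 1000 * 9.81 * 0.07883 * 12.63 = 9767.06 W
Step 2 — input power: P_in = P/eta = 9767.06 / 0.77 = 12680 W
Therefore the shaft input power required = 12680 W.


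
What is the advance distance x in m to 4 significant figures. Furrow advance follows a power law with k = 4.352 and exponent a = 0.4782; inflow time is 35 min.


Approach: apply the power-law advance function, x = k*t^a.
x = 4.352 * 35^0.4782 = 23.83 m
Therefore the advance distance x = 23.83 m.


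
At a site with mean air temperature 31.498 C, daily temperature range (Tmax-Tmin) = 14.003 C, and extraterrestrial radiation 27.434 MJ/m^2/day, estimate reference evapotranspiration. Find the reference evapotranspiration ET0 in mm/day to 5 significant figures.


Approach: apply the Hargreaves-Samani method, ET0 = 0.0023*(Tmean+17.8)*sqrt(Tmax-Tmin)*0.408*Ra.
ET0 = 0.0023*(31.498+17.8)*sqrt(14.003)*0.408*27.434 = 4.7492 mm/day
Therefore the reference evapotranspiration ET0 = 4.7492 mm/day.


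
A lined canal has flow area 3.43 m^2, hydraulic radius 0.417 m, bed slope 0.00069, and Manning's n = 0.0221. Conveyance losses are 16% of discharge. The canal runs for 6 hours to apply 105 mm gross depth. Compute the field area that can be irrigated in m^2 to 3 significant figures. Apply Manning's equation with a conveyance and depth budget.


Approach: apply Manning's equation with a conveyance and depth budget, Q = (1/n)*A*R^(2/3)*S^(1/2); Q_field = Q*(1-loss); Area = Q_field*t/(d/1000).
Step 1 — canal discharge (Manning's equation):
  Q = (1/0.0221) * 3.43 * 0.417^(2/3) * 0.00069^(1/2) = 2.2755 m^3/s
Step 2 — delivered flow: Q_field = 2.2755*(1 - 16/100) = 1.9115 m^3/s
Step 3 — volume delivered: V = 1.9115 * 6*3600 = 41287 m^3
Step 4 — area served: A = V / (depth/1000) = 41287 / 0.105 = 393000 m^2
Therefore the field area that can be irrigated = 393000 m^2.


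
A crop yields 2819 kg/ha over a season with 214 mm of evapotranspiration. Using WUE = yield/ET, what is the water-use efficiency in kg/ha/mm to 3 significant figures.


WUE = 2819 / 214 = 13.2 kg/ha/mm
Therefore the water-use efficiency = 13.2 kg/ha/mm.


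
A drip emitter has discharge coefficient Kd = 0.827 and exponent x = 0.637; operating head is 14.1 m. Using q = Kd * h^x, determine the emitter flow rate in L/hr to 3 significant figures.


q = 0.827 * 14.1^0.637 = 4.46 L/hr
Therefore the emitter flow rate = 4.46 L/hr.


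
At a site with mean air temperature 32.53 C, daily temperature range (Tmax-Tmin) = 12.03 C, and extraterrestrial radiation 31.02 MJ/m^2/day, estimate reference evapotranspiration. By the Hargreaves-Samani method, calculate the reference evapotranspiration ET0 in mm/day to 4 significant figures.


Approach: apply the Hargreaves-Samani method, ET0 = 0.0023*(Tmean+17.8)*sqrt(Tmax-Tmin)*0.408*Ra.
ET0 = 0.0023*(32.53+17.8)*sqrt(12.03)*0.408*31.02 = 5.081 mm/day
Therefore the reference evapotranspiration ET0 = 5.081 mm/day.


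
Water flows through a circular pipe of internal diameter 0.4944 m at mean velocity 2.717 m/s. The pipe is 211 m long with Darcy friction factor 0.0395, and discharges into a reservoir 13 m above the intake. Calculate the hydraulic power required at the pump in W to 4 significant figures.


Approach: apply continuity + Darcy-Weisbach + hydraulic power, Q = A*v; hf = f*(L/D)*(v^2/(2g)); H = static + hf; P = rho*g*Q*H.
Step 1 — flow rate (continuity, Q = A*v):
  A = pi*(0.4944/2)^2 = 0.191976 m^2
  Q = 0.191976 * 2.717 = 0.521599 m^3/s
Step 2 — friction head loss (Darcy-Weisbach):
  hf = 0.0395 * (211/0.4944) * (2.717^2 / (2*9.81))
  hf = 6.34281 m
Step 3 — total head: H = 13 + 6.34281 = 19.3428 m
Step 4 — hydraulic power (P = rho*g*Q*H):
  P = 1000 * 9.81 * 0.521599 * 19.3428 = 98970 W
Therefore the hydraulic power required at the pump = 98970 W.


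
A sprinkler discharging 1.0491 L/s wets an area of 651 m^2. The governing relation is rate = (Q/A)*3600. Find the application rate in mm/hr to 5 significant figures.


rate = (1.0491 / 651) * 3600 = 5.8015 mm/hr
Therefore the application rate = 5.8015 mm/hr.
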